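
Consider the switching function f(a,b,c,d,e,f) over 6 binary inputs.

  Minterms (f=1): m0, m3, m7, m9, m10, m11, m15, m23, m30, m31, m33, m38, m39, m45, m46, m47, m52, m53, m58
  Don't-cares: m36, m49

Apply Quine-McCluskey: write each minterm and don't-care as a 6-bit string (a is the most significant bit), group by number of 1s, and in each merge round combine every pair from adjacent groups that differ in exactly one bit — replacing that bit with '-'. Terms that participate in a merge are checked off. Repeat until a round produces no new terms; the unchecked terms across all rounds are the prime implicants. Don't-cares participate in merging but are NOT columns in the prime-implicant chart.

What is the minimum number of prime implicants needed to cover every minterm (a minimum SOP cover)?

11

size-2^0 implicants → 000000  000011(✓)  000111(✓)  001001(✓)  001010(✓)  001011(✓)  001111(✓)  010111(✓)  011110(✓)  011111(✓)  100001(✓)  100100(✓)  100110(✓)  100111(✓)  101101(✓)  101110(✓)  101111(✓)  110001(✓)  110100(✓)  110101(✓)  111010
size-2^1 implicants → -00111(✓)  -01111(✓)  0-0111(✓)  0-1111(✓)  00-011(✓)  00-111(✓)  000-11(✓)  001-11(✓)  0010-1  00101-  01-111(✓)  01111-  1-0001  1-0100  10-110(✓)  10-111(✓)  1001-0  10011-(✓)  1011-1  10111-(✓)  110-01  11010-
size-2^2 implicants → -0-111  0--111  00--11  10-11-
Unchecked terms (primes): -0-111, 0--111, 00--11, 000000, 0010-1, 00101-, 01111-, 1-0001, 1-0100, 10-11-, 1001-0, 1011-1, 110-01, 11010-, 111010
Minterm coverage:
  m0 ⊆ 000000 [E]
  m3 ⊆ 00--11 [E]
  m7 ⊆ -0-111,0--111,00--11
  m9 ⊆ 0010-1 [E]
  m10 ⊆ 00101- [E]
  m11 ⊆ 00--11,0010-1,00101-
  m15 ⊆ -0-111,0--111,00--11
  m23 ⊆ 0--111 [E]
  m30 ⊆ 01111- [E]
  m31 ⊆ 0--111,01111-
  m33 ⊆ 1-0001 [E]
  m38 ⊆ 10-11-,1001-0
  m39 ⊆ -0-111,10-11-
  m45 ⊆ 1011-1 [E]
  m46 ⊆ 10-11- [E]
  m47 ⊆ -0-111,10-11-,1011-1
  m52 ⊆ 1-0100,11010-
  m53 ⊆ 110-01,11010-
  m58 ⊆ 111010 [E]
E = {0--111, 00--11, 000000, 0010-1, 00101-, 01111-, 1-0001, 10-11-, 1011-1, 111010}
Petrick residual → 11010-
Cover = a'def + a'b'ef + a'b'c'd'e'f' + a'b'cd'f + a'b'cd'e + a'bcde + ac'd'e'f + ab'de + ab'cdf + abc'de' + abcd'ef'  |cover|=11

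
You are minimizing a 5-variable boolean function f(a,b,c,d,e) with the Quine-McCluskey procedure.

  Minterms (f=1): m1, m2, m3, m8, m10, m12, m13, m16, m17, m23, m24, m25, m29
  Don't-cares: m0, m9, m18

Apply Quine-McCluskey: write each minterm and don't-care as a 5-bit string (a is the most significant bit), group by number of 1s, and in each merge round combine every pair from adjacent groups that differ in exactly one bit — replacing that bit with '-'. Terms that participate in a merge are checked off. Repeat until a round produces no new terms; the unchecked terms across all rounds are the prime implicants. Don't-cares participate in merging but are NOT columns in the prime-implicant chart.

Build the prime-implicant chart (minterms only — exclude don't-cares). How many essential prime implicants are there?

[col 0] 00000*, 00001*, 00010*, 00011*, 01000*, 01001*, 01010*, 01100*, 01101*, 10000*, 10001*, 10010*, 10111, 11000*, 11001*, 11101*
[col 1] -0000*, -0001*, -0010*, -1000*, -1001*, -1101*, 0-000*, 0-001*, 0-010*, 000-0*, 000-1*, 0000-*, 0001-*, 01-00*, 01-01*, 010-0*, 0100-*, 0110-*, 1-000*, 1-001*, 100-0*, 1000-*, 11-01*, 1100-*
[col 2] --000*, --001*, -00-0, -000-*, -1-01, -100-*, 0-0-0, 0-00-*, 000--, 01-0-, 1-00-*
[col 3] --00-
Prime implicants: --00-, -00-0, -1-01, 0-0-0, 000--, 01-0-, 10111
PI chart (minterm → PIs covering it):
  1 | --00-,000--
  2 | -00-0,0-0-0,000--
  3 | 000--  (sole → essential)
  8 | --00-,0-0-0,01-0-
  10 | 0-0-0  (sole → essential)
  12 | 01-0-  (sole → essential)
  13 | -1-01,01-0-
  16 | --00-,-00-0
  17 | --00-  (sole → essential)
  23 | 10111  (sole → essential)
  24 | --00-  (sole → essential)
  25 | --00-,-1-01
  29 | -1-01  (sole → essential)
Essential prime implicants: --00-, -1-01, 0-0-0, 000--, 01-0-, 10111

6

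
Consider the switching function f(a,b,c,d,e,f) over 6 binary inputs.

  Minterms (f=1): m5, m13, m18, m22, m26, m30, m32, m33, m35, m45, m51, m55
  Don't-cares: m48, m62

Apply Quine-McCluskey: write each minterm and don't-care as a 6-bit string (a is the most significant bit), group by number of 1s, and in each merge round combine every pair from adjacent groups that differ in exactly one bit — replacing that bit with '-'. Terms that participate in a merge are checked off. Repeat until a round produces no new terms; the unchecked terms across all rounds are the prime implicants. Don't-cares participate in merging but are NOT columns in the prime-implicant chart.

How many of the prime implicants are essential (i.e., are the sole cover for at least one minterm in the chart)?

4

[col 0] 000101*, 001101*, 010010*, 010110*, 011010*, 011110*, 100000*, 100001*, 100011*, 101101*, 110000*, 110011*, 110111*, 111110*
[col 1] -01101, -11110, 00-101, 01-010*, 01-110*, 010-10*, 011-10*, 1-0000, 1-0011, 1000-1, 10000-, 110-11
[col 2] 01--10
Prime implicants: -01101, -11110, 00-101, 01--10, 1-0000, 1-0011, 1000-1, 10000-, 110-11
PI chart (minterm → PIs covering it):
  5 | 00-101  (sole → essential)
  13 | -01101,00-101
  18 | 01--10  (sole → essential)
  22 | 01--10  (sole → essential)
  26 | 01--10  (sole → essential)
  30 | -11110,01--10
  32 | 1-0000,10000-
  33 | 1000-1,10000-
  35 | 1-0011,1000-1
  45 | -01101  (sole → essential)
  51 | 1-0011,110-11
  55 | 110-11  (sole → essential)
Essential prime implicants: -01101, 00-101, 01--10, 110-11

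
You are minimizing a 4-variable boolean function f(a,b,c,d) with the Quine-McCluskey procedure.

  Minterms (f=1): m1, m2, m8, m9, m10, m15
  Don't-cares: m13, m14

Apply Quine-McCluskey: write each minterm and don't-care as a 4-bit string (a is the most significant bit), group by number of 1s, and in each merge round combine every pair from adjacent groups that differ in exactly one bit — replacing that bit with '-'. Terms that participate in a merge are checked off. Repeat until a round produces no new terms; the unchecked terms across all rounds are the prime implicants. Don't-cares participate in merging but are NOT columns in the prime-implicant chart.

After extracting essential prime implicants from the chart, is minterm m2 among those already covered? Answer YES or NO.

YES

size-2^0 implicants → 0001(✓)  0010(✓)  1000(✓)  1001(✓)  1010(✓)  1101(✓)  1110(✓)  1111(✓)
size-2^1 implicants → -001  -010  1-01  1-10  10-0  100-  11-1  111-
Unchecked terms (primes): -001, -010, 1-01, 1-10, 10-0, 100-, 11-1, 111-
Minterm coverage:
  m1 ⊆ -001 [E]
  m2 ⊆ -010 [E]
  m8 ⊆ 10-0,100-
  m9 ⊆ -001,1-01,100-
  m10 ⊆ -010,1-10,10-0
  m15 ⊆ 11-1,111-
E = {-001, -010}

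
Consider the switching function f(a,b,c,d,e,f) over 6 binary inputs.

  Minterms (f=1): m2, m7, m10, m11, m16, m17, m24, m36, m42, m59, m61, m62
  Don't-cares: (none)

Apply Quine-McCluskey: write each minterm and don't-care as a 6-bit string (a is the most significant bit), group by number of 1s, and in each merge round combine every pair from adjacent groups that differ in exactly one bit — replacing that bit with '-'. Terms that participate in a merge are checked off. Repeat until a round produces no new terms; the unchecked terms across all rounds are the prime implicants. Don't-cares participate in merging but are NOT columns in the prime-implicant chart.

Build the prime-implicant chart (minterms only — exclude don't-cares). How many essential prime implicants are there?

size-2^0 implicants → 000010(✓)  000111  001010(✓)  001011(✓)  010000(✓)  010001(✓)  011000(✓)  100100  101010(✓)  111011  111101  111110
size-2^1 implicants → -01010  00-010  00101-  01-000  01000-
Unchecked terms (primes): -01010, 00-010, 000111, 00101-, 01-000, 01000-, 100100, 111011, 111101, 111110
Minterm coverage:
  m2 ⊆ 00-010 [E]
  m7 ⊆ 000111 [E]
  m10 ⊆ -01010,00-010,00101-
  m11 ⊆ 00101- [E]
  m16 ⊆ 01-000,01000-
  m17 ⊆ 01000- [E]
  m24 ⊆ 01-000 [E]
  m36 ⊆ 100100 [E]
  m42 ⊆ -01010 [E]
  m59 ⊆ 111011 [E]
  m61 ⊆ 111101 [E]
  m62 ⊆ 111110 [E]
E = {-01010, 00-010, 000111, 00101-, 01-000, 01000-, 100100, 111011, 111101, 111110}

10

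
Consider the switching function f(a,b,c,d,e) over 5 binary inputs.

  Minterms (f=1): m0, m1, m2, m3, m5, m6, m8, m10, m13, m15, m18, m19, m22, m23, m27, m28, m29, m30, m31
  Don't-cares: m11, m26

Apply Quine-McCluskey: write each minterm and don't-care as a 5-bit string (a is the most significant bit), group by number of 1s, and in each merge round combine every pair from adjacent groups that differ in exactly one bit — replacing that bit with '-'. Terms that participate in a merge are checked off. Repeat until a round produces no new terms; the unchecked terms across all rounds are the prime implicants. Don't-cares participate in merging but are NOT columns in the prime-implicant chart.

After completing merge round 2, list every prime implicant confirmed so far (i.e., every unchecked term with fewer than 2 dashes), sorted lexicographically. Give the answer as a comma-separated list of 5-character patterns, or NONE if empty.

0-101, 00-01

size-2^0 implicants → 00000(✓)  00001(✓)  00010(✓)  00011(✓)  00101(✓)  00110(✓)  01000(✓)  01010(✓)  01011(✓)  01101(✓)  01111(✓)  10010(✓)  10011(✓)  10110(✓)  10111(✓)  11010(✓)  11011(✓)  11100(✓)  11101(✓)  11110(✓)  11111(✓)
size-2^1 implicants → -0010(✓)  -0011(✓)  -0110(✓)  -1010(✓)  -1011(✓)  -1101(✓)  -1111(✓)  0-000(✓)  0-010(✓)  0-011(✓)  0-101  00-01  00-10(✓)  000-0(✓)  000-1(✓)  0000-(✓)  0001-(✓)  01-11(✓)  010-0(✓)  0101-(✓)  011-1(✓)  1-010(✓)  1-011(✓)  1-110(✓)  1-111(✓)  10-10(✓)  10-11(✓)  1001-(✓)  1011-(✓)  11-10(✓)  11-11(✓)  1101-(✓)  111-0(✓)  111-1(✓)  1110-(✓)  1111-(✓)
size-2^2 implicants → --010(✓)  --011(✓)  -0-10  -001-(✓)  -1-11  -101-(✓)  -11-1  0-0-0  0-01-(✓)  000--  1--10(✓)  1--11(✓)  1-01-(✓)  1-11-(✓)  10-1-(✓)  11-1-(✓)  111--
size-2^3 implicants → --01-  1--1-
Unchecked terms (primes): --01-, -0-10, -1-11, -11-1, 0-0-0, 0-101, 00-01, 000--, 1--1-, 111--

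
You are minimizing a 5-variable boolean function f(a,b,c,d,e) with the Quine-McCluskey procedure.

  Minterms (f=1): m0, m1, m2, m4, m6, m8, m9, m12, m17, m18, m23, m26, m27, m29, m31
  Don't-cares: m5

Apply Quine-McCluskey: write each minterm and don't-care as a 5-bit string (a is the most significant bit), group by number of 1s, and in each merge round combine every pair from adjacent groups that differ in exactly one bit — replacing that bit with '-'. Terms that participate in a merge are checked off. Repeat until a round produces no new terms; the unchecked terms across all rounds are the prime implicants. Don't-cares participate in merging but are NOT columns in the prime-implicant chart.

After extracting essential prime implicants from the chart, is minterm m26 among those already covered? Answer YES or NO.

Round 0: 00000✓ 00001✓ 00010✓ 00100✓ 00101✓ 00110✓ 01000✓ 01001✓ 01100✓ 10001✓ 10010✓ 10111✓ 11010✓ 11011✓ 11101✓ 11111✓
Round 1: -0001 -0010 0-000✓ 0-001✓ 0-100✓ 00-00✓ 00-01✓ 00-10✓ 000-0✓ 0000-✓ 001-0✓ 0010-✓ 01-00✓ 0100-✓ 1-010 1-111 11-11 1101- 111-1
Round 2: 0--00 0-00- 00--0 00-0-
PIs = {-0001, -0010, 0--00, 0-00-, 00--0, 00-0-, 1-010, 1-111, 11-11, 1101-, 111-1}
Coverage chart:
  m0: 0--00,0-00-,00--0,00-0-
  m1: -0001,0-00-,00-0-
  m2: -0010,00--0
  m4: 0--00,00--0,00-0-
  m6: 00--0 ←essential
  m8: 0--00,0-00-
  m9: 0-00- ←essential
  m12: 0--00 ←essential
  m17: -0001 ←essential
  m18: -0010,1-010
  m23: 1-111 ←essential
  m26: 1-010,1101-
  m27: 11-11,1101-
  m29: 111-1 ←essential
  m31: 1-111,11-11,111-1
Essential: -0001, 0--00, 0-00-, 00--0, 1-111, 111-1

NO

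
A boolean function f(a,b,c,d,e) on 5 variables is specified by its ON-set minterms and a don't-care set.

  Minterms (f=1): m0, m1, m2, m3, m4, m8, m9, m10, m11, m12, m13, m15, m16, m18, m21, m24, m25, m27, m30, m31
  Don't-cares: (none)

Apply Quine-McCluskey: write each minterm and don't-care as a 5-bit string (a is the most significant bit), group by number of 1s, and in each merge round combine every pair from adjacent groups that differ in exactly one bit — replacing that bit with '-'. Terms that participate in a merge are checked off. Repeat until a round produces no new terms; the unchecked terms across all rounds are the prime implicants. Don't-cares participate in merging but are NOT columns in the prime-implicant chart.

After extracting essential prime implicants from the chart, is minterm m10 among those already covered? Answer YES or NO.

size-2^0 implicants → 00000(✓)  00001(✓)  00010(✓)  00011(✓)  00100(✓)  01000(✓)  01001(✓)  01010(✓)  01011(✓)  01100(✓)  01101(✓)  01111(✓)  10000(✓)  10010(✓)  10101  11000(✓)  11001(✓)  11011(✓)  11110(✓)  11111(✓)
size-2^1 implicants → -0000(✓)  -0010(✓)  -1000(✓)  -1001(✓)  -1011(✓)  -1111(✓)  0-000(✓)  0-001(✓)  0-010(✓)  0-011(✓)  0-100(✓)  00-00(✓)  000-0(✓)  000-1(✓)  0000-(✓)  0001-(✓)  01-00(✓)  01-01(✓)  01-11(✓)  010-0(✓)  010-1(✓)  0100-(✓)  0101-(✓)  011-1(✓)  0110-(✓)  1-000(✓)  100-0(✓)  11-11(✓)  110-1(✓)  1100-(✓)  1111-
size-2^2 implicants → --000  -00-0  -1-11  -10-1  -100-  0--00  0-0-0(✓)  0-0-1(✓)  0-00-(✓)  0-01-(✓)  000--(✓)  01--1  01-0-  010--(✓)
size-2^3 implicants → 0-0--
Unchecked terms (primes): --000, -00-0, -1-11, -10-1, -100-, 0--00, 0-0--, 01--1, 01-0-, 10101, 1111-
Minterm coverage:
  m0 ⊆ --000,-00-0,0--00,0-0--
  m1 ⊆ 0-0-- [E]
  m2 ⊆ -00-0,0-0--
  m3 ⊆ 0-0-- [E]
  m4 ⊆ 0--00 [E]
  m8 ⊆ --000,-100-,0--00,0-0--,01-0-
  m9 ⊆ -10-1,-100-,0-0--,01--1,01-0-
  m10 ⊆ 0-0-- [E]
  m11 ⊆ -1-11,-10-1,0-0--,01--1
  m12 ⊆ 0--00,01-0-
  m13 ⊆ 01--1,01-0-
  m15 ⊆ -1-11,01--1
  m16 ⊆ --000,-00-0
  m18 ⊆ -00-0 [E]
  m21 ⊆ 10101 [E]
  m24 ⊆ --000,-100-
  m25 ⊆ -10-1,-100-
  m27 ⊆ -1-11,-10-1
  m30 ⊆ 1111- [E]
  m31 ⊆ -1-11,1111-
E = {-00-0, 0--00, 0-0--, 10101, 1111-}

YES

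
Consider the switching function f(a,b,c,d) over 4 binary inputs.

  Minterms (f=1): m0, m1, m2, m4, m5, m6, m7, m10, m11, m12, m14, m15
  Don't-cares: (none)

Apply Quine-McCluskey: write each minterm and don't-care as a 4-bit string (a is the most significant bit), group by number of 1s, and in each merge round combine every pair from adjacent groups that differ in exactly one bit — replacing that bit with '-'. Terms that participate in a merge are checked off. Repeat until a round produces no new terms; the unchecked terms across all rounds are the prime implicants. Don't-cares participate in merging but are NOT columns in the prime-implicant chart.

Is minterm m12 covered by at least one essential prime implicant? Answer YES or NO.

[col 0] 0000*, 0001*, 0010*, 0100*, 0101*, 0110*, 0111*, 1010*, 1011*, 1100*, 1110*, 1111*
[col 1] -010*, -100*, -110*, -111*, 0-00*, 0-01*, 0-10*, 00-0*, 000-*, 01-0*, 01-1*, 010-*, 011-*, 1-10*, 1-11*, 101-*, 11-0*, 111-*
[col 2] --10, -1-0, -11-, 0--0, 0-0-, 01--, 1-1-
Prime implicants: --10, -1-0, -11-, 0--0, 0-0-, 01--, 1-1-
PI chart (minterm → PIs covering it):
  0 | 0--0,0-0-
  1 | 0-0-  (sole → essential)
  2 | --10,0--0
  4 | -1-0,0--0,0-0-,01--
  5 | 0-0-,01--
  6 | --10,-1-0,-11-,0--0,01--
  7 | -11-,01--
  10 | --10,1-1-
  11 | 1-1-  (sole → essential)
  12 | -1-0  (sole → essential)
  14 | --10,-1-0,-11-,1-1-
  15 | -11-,1-1-
Essential prime implicants: -1-0, 0-0-, 1-1-

YES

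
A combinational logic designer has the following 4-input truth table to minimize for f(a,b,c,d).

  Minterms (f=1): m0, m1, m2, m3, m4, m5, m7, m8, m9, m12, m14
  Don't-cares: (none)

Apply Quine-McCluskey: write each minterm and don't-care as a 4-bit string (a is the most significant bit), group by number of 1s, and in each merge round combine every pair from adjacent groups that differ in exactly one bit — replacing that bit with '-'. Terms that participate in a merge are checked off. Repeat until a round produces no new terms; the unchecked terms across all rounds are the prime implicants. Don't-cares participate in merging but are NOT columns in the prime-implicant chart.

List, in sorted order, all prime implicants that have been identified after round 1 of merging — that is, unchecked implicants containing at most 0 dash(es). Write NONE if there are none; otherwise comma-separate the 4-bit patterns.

NONE

[col 0] 0000*, 0001*, 0010*, 0011*, 0100*, 0101*, 0111*, 1000*, 1001*, 1100*, 1110*
[col 1] -000*, -001*, -100*, 0-00*, 0-01*, 0-11*, 00-0*, 00-1*, 000-*, 001-*, 01-1*, 010-*, 1-00*, 100-*, 11-0
[col 2] --00, -00-, 0--1, 0-0-, 00--
Prime implicants: --00, -00-, 0--1, 0-0-, 00--, 11-0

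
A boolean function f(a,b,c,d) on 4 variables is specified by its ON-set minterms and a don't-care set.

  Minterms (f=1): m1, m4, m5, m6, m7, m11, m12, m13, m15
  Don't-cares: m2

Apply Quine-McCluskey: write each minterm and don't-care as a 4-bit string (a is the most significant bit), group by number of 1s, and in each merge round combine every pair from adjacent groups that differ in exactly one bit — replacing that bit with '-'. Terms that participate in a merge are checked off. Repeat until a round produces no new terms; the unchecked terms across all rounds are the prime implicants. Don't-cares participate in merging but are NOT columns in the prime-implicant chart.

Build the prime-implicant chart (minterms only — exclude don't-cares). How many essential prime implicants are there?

3

Round 0: 0001✓ 0010✓ 0100✓ 0101✓ 0110✓ 0111✓ 1011✓ 1100✓ 1101✓ 1111✓
Round 1: -100✓ -101✓ -111✓ 0-01 0-10 01-0✓ 01-1✓ 010-✓ 011-✓ 1-11 11-1✓ 110-✓
Round 2: -1-1 -10- 01--
PIs = {-1-1, -10-, 0-01, 0-10, 01--, 1-11}
Coverage chart:
  m1: 0-01 ←essential
  m4: -10-,01--
  m5: -1-1,-10-,0-01,01--
  m6: 0-10,01--
  m7: -1-1,01--
  m11: 1-11 ←essential
  m12: -10- ←essential
  m13: -1-1,-10-
  m15: -1-1,1-11
Essential: -10-, 0-01, 1-11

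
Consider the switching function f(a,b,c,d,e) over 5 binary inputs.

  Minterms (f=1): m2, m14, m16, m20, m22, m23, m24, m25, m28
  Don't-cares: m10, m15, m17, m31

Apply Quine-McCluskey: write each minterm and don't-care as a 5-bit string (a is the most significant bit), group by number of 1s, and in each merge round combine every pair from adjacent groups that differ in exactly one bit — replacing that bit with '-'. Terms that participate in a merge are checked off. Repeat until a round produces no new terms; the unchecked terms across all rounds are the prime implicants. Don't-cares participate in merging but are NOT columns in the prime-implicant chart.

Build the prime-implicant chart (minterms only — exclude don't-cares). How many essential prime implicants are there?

3

Round 0: 00010✓ 01010✓ 01110✓ 01111✓ 10000✓ 10001✓ 10100✓ 10110✓ 10111✓ 11000✓ 11001✓ 11100✓ 11111✓
Round 1: -1111 0-010 01-10 0111- 1-000✓ 1-001✓ 1-100✓ 1-111 10-00✓ 1000-✓ 101-0 1011- 11-00✓ 1100-✓
Round 2: 1--00 1-00-
PIs = {-1111, 0-010, 01-10, 0111-, 1--00, 1-00-, 1-111, 101-0, 1011-}
Coverage chart:
  m2: 0-010 ←essential
  m14: 01-10,0111-
  m16: 1--00,1-00-
  m20: 1--00,101-0
  m22: 101-0,1011-
  m23: 1-111,1011-
  m24: 1--00,1-00-
  m25: 1-00- ←essential
  m28: 1--00 ←essential
Essential: 0-010, 1--00, 1-00-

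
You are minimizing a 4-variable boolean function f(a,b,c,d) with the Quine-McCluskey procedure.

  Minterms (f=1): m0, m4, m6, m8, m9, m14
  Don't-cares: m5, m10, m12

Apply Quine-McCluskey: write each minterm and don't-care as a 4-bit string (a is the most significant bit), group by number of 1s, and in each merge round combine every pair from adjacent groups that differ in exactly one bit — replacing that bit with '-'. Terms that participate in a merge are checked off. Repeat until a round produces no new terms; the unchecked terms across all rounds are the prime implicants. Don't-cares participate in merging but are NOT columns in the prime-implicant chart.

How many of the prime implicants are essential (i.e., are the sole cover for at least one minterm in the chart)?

3

Round 0: 0000✓ 0100✓ 0101✓ 0110✓ 1000✓ 1001✓ 1010✓ 1100✓ 1110✓
Round 1: -000✓ -100✓ -110✓ 0-00✓ 01-0✓ 010- 1-00✓ 1-10✓ 10-0✓ 100- 11-0✓
Round 2: --00 -1-0 1--0
PIs = {--00, -1-0, 010-, 1--0, 100-}
Coverage chart:
  m0: --00 ←essential
  m4: --00,-1-0,010-
  m6: -1-0 ←essential
  m8: --00,1--0,100-
  m9: 100- ←essential
  m14: -1-0,1--0
Essential: --00, -1-0, 100-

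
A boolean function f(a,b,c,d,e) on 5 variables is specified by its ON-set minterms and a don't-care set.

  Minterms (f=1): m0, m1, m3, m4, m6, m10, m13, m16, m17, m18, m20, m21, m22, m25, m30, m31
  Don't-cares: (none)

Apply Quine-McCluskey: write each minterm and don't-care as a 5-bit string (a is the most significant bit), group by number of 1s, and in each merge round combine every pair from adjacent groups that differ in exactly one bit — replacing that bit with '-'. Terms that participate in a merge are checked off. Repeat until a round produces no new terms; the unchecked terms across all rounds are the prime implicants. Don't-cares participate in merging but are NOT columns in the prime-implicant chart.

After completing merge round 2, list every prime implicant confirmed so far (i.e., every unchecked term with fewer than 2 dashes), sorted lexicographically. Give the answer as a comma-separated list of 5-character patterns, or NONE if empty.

Round 0: 00000✓ 00001✓ 00011✓ 00100✓ 00110✓ 01010 01101 10000✓ 10001✓ 10010✓ 10100✓ 10101✓ 10110✓ 11001✓ 11110✓ 11111✓
Round 1: -0000✓ -0001✓ -0100✓ -0110✓ 00-00✓ 000-1 0000-✓ 001-0✓ 1-001 1-110 10-00✓ 10-01✓ 10-10✓ 100-0✓ 1000-✓ 101-0✓ 1010-✓ 1111-
Round 2: -0-00 -000- -01-0 10--0 10-0-
PIs = {-0-00, -000-, -01-0, 000-1, 01010, 01101, 1-001, 1-110, 10--0, 10-0-, 1111-}

000-1, 01010, 01101, 1-001, 1-110, 1111-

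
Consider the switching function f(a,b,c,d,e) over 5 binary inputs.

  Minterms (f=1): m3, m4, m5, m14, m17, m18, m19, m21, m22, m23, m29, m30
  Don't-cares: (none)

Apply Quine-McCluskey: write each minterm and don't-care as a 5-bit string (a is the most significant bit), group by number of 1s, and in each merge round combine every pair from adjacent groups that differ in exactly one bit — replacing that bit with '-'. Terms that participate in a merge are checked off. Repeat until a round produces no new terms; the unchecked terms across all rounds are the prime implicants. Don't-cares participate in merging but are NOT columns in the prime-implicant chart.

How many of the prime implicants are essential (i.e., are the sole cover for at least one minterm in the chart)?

Round 0: 00011✓ 00100✓ 00101✓ 01110✓ 10001✓ 10010✓ 10011✓ 10101✓ 10110✓ 10111✓ 11101✓ 11110✓
Round 1: -0011 -0101 -1110 0010- 1-101 1-110 10-01✓ 10-10✓ 10-11✓ 100-1✓ 1001-✓ 101-1✓ 1011-✓
Round 2: 10--1 10-1-
PIs = {-0011, -0101, -1110, 0010-, 1-101, 1-110, 10--1, 10-1-}
Coverage chart:
  m3: -0011 ←essential
  m4: 0010- ←essential
  m5: -0101,0010-
  m14: -1110 ←essential
  m17: 10--1 ←essential
  m18: 10-1- ←essential
  m19: -0011,10--1,10-1-
  m21: -0101,1-101,10--1
  m22: 1-110,10-1-
  m23: 10--1,10-1-
  m29: 1-101 ←essential
  m30: -1110,1-110
Essential: -0011, -1110, 0010-, 1-101, 10--1, 10-1-

6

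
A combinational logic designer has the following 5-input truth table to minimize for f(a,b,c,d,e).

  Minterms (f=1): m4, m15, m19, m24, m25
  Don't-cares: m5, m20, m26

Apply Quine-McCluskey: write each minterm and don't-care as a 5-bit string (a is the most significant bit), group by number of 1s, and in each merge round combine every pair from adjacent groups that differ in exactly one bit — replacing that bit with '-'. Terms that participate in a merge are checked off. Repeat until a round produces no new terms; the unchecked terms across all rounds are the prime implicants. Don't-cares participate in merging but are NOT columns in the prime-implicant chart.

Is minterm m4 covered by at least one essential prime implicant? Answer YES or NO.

NO

[col 0] 00100*, 00101*, 01111, 10011, 10100*, 11000*, 11001*, 11010*
[col 1] -0100, 0010-, 110-0, 1100-
Prime implicants: -0100, 0010-, 01111, 10011, 110-0, 1100-
PI chart (minterm → PIs covering it):
  4 | -0100,0010-
  15 | 01111  (sole → essential)
  19 | 10011  (sole → essential)
  24 | 110-0,1100-
  25 | 1100-  (sole → essential)
Essential prime implicants: 01111, 10011, 1100-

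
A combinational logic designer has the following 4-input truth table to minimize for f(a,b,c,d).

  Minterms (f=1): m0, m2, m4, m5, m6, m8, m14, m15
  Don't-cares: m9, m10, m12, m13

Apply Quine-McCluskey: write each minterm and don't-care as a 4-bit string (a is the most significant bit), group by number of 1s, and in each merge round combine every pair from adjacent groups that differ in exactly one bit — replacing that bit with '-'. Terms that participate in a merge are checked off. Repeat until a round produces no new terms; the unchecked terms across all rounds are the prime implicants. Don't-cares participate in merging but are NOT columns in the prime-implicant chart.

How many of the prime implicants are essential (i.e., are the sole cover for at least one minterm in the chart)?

3

[col 0] 0000*, 0010*, 0100*, 0101*, 0110*, 1000*, 1001*, 1010*, 1100*, 1101*, 1110*, 1111*
[col 1] -000*, -010*, -100*, -101*, -110*, 0-00*, 0-10*, 00-0*, 01-0*, 010-*, 1-00*, 1-01*, 1-10*, 10-0*, 100-*, 11-0*, 11-1*, 110-*, 111-*
[col 2] --00*, --10*, -0-0*, -1-0*, -10-, 0--0*, 1--0*, 1-0-, 11--
[col 3] ---0
Prime implicants: ---0, -10-, 1-0-, 11--
PI chart (minterm → PIs covering it):
  0 | ---0  (sole → essential)
  2 | ---0  (sole → essential)
  4 | ---0,-10-
  5 | -10-  (sole → essential)
  6 | ---0  (sole → essential)
  8 | ---0,1-0-
  14 | ---0,11--
  15 | 11--  (sole → essential)
Essential prime implicants: ---0, -10-, 11--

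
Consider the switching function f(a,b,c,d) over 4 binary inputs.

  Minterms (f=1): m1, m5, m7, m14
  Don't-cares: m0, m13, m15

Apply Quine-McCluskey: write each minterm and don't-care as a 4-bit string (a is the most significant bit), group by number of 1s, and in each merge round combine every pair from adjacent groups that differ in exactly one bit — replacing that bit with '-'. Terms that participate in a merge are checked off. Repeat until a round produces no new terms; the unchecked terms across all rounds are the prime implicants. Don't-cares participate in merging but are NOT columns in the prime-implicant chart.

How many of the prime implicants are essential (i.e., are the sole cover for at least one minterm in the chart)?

size-2^0 implicants → 0000(✓)  0001(✓)  0101(✓)  0111(✓)  1101(✓)  1110(✓)  1111(✓)
size-2^1 implicants → -101(✓)  -111(✓)  0-01  000-  01-1(✓)  11-1(✓)  111-
size-2^2 implicants → -1-1
Unchecked terms (primes): -1-1, 0-01, 000-, 111-
Minterm coverage:
  m1 ⊆ 0-01,000-
  m5 ⊆ -1-1,0-01
  m7 ⊆ -1-1 [E]
  m14 ⊆ 111- [E]
E = {-1-1, 111-}

2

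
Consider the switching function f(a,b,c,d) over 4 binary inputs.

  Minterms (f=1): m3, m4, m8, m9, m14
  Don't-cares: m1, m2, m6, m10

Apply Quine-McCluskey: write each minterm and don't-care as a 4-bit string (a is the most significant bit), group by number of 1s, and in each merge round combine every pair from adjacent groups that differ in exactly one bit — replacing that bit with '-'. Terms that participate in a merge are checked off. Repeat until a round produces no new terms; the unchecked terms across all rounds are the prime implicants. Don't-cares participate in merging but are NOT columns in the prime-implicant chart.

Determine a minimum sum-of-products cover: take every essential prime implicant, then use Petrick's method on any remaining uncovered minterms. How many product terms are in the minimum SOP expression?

Round 0: 0001✓ 0010✓ 0011✓ 0100✓ 0110✓ 1000✓ 1001✓ 1010✓ 1110✓
Round 1: -001 -010✓ -110✓ 0-10✓ 00-1 001- 01-0 1-10✓ 10-0 100-
Round 2: --10
PIs = {--10, -001, 00-1, 001-, 01-0, 10-0, 100-}
Coverage chart:
  m3: 00-1,001-
  m4: 01-0 ←essential
  m8: 10-0,100-
  m9: -001,100-
  m14: --10 ←essential
Essential: --10, 01-0
Petrick residual → 00-1, 100-
Min cover (4 terms): cd' + a'b'd + a'bd' + ab'c'

4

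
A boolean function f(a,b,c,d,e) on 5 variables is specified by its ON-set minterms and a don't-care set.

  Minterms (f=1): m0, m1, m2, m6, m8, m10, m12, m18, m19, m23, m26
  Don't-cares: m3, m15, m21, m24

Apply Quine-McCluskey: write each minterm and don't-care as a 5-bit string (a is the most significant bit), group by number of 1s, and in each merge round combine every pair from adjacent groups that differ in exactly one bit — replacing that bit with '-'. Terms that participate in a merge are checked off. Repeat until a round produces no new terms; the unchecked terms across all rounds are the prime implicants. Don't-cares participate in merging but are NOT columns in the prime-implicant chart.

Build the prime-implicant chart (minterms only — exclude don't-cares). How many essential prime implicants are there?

3

size-2^0 implicants → 00000(✓)  00001(✓)  00010(✓)  00011(✓)  00110(✓)  01000(✓)  01010(✓)  01100(✓)  01111  10010(✓)  10011(✓)  10101(✓)  10111(✓)  11000(✓)  11010(✓)
size-2^1 implicants → -0010(✓)  -0011(✓)  -1000(✓)  -1010(✓)  0-000(✓)  0-010(✓)  00-10  000-0(✓)  000-1(✓)  0000-(✓)  0001-(✓)  01-00  010-0(✓)  1-010(✓)  10-11  1001-(✓)  101-1  110-0(✓)
size-2^2 implicants → --010  -001-  -10-0  0-0-0  000--
Unchecked terms (primes): --010, -001-, -10-0, 0-0-0, 00-10, 000--, 01-00, 01111, 10-11, 101-1
Minterm coverage:
  m0 ⊆ 0-0-0,000--
  m1 ⊆ 000-- [E]
  m2 ⊆ --010,-001-,0-0-0,00-10,000--
  m6 ⊆ 00-10 [E]
  m8 ⊆ -10-0,0-0-0,01-00
  m10 ⊆ --010,-10-0,0-0-0
  m12 ⊆ 01-00 [E]
  m18 ⊆ --010,-001-
  m19 ⊆ -001-,10-11
  m23 ⊆ 10-11,101-1
  m26 ⊆ --010,-10-0
E = {00-10, 000--, 01-00}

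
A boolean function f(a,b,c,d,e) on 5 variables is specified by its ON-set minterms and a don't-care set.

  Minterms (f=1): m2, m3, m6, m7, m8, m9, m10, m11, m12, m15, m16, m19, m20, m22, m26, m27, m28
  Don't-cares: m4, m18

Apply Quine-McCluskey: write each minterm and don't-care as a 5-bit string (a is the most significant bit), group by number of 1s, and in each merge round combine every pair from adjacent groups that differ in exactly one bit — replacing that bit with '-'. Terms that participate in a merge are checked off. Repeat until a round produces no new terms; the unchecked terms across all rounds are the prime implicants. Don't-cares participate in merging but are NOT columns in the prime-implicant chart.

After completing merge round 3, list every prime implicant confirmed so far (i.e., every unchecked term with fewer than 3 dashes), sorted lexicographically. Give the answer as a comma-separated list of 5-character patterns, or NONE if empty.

--100, -0-10, -01-0, 0--11, 00-1-, 01-00, 010--, 10--0

Round 0: 00010✓ 00011✓ 00100✓ 00110✓ 00111✓ 01000✓ 01001✓ 01010✓ 01011✓ 01100✓ 01111✓ 10000✓ 10010✓ 10011✓ 10100✓ 10110✓ 11010✓ 11011✓ 11100✓
Round 1: -0010✓ -0011✓ -0100✓ -0110✓ -1010✓ -1011✓ -1100✓ 0-010✓ 0-011✓ 0-100✓ 0-111✓ 00-10✓ 00-11✓ 0001-✓ 001-0✓ 0011-✓ 01-00 01-11✓ 010-0✓ 010-1✓ 0100-✓ 0101-✓ 1-010✓ 1-011✓ 1-100✓ 10-00✓ 10-10✓ 100-0✓ 1001-✓ 101-0✓ 1101-✓
Round 2: --010✓ --011✓ --100 -0-10 -001-✓ -01-0 -101-✓ 0--11 0-01-✓ 00-1- 010-- 1-01-✓ 10--0
Round 3: --01-
PIs = {--01-, --100, -0-10, -01-0, 0--11, 00-1-, 01-00, 010--, 10--0}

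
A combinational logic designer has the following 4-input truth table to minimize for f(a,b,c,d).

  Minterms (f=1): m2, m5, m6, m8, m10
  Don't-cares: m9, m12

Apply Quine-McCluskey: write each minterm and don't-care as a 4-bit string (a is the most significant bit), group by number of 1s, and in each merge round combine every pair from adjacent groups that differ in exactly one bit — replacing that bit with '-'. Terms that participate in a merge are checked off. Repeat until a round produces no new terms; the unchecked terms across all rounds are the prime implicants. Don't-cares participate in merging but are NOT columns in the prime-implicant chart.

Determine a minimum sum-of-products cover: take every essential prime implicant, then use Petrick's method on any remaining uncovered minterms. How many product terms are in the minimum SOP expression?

3

Round 0: 0010✓ 0101 0110✓ 1000✓ 1001✓ 1010✓ 1100✓
Round 1: -010 0-10 1-00 10-0 100-
PIs = {-010, 0-10, 0101, 1-00, 10-0, 100-}
Coverage chart:
  m2: -010,0-10
  m5: 0101 ←essential
  m6: 0-10 ←essential
  m8: 1-00,10-0,100-
  m10: -010,10-0
Essential: 0-10, 0101
Petrick residual → 10-0
Min cover (3 terms): a'cd' + a'bc'd + ab'd'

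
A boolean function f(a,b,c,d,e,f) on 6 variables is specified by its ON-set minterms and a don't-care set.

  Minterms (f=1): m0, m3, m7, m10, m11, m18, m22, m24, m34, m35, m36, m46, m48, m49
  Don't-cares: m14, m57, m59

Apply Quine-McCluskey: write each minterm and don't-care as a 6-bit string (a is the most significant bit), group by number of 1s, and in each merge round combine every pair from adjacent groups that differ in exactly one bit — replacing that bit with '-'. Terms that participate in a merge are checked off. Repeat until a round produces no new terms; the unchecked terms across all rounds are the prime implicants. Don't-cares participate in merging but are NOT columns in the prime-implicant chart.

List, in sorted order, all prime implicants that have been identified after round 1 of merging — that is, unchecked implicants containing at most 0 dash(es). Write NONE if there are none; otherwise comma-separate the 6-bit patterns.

[col 0] 000000, 000011*, 000111*, 001010*, 001011*, 001110*, 010010*, 010110*, 011000, 100010*, 100011*, 100100, 101110*, 110000*, 110001*, 111001*, 111011*
[col 1] -00011, -01110, 00-011, 000-11, 001-10, 00101-, 010-10, 10001-, 11-001, 11000-, 1110-1
Prime implicants: -00011, -01110, 00-011, 000-11, 000000, 001-10, 00101-, 010-10, 011000, 10001-, 100100, 11-001, 11000-, 1110-1

000000, 011000, 100100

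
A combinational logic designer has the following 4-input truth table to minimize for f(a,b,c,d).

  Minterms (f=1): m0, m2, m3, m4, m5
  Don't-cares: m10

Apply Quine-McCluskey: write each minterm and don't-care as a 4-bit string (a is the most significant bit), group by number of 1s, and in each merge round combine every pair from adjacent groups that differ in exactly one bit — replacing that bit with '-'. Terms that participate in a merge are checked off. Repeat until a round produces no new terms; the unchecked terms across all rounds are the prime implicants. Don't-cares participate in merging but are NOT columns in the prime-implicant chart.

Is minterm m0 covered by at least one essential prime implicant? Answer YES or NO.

NO

size-2^0 implicants → 0000(✓)  0010(✓)  0011(✓)  0100(✓)  0101(✓)  1010(✓)
size-2^1 implicants → -010  0-00  00-0  001-  010-
Unchecked terms (primes): -010, 0-00, 00-0, 001-, 010-
Minterm coverage:
  m0 ⊆ 0-00,00-0
  m2 ⊆ -010,00-0,001-
  m3 ⊆ 001- [E]
  m4 ⊆ 0-00,010-
  m5 ⊆ 010- [E]
E = {001-, 010-}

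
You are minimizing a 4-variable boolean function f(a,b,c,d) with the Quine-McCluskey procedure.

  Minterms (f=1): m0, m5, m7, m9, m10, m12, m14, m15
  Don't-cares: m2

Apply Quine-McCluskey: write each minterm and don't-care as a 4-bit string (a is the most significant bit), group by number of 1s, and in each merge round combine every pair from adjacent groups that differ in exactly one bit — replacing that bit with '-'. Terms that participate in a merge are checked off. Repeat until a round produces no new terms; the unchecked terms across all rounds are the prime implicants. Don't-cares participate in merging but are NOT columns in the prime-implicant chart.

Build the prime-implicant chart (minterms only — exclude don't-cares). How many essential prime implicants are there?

Round 0: 0000✓ 0010✓ 0101✓ 0111✓ 1001 1010✓ 1100✓ 1110✓ 1111✓
Round 1: -010 -111 00-0 01-1 1-10 11-0 111-
PIs = {-010, -111, 00-0, 01-1, 1-10, 1001, 11-0, 111-}
Coverage chart:
  m0: 00-0 ←essential
  m5: 01-1 ←essential
  m7: -111,01-1
  m9: 1001 ←essential
  m10: -010,1-10
  m12: 11-0 ←essential
  m14: 1-10,11-0,111-
  m15: -111,111-
Essential: 00-0, 01-1, 1001, 11-0

4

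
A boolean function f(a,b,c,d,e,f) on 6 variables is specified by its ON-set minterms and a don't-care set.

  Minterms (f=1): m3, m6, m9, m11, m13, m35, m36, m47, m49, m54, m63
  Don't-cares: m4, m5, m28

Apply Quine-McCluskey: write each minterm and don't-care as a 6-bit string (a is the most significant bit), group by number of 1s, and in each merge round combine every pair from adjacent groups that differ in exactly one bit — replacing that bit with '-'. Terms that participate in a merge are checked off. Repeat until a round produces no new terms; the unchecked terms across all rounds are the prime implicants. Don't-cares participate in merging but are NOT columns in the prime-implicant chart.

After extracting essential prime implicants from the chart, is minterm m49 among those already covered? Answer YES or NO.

[col 0] 000011*, 000100*, 000101*, 000110*, 001001*, 001011*, 001101*, 011100, 100011*, 100100*, 101111*, 110001, 110110, 111111*
[col 1] -00011, -00100, 00-011, 00-101, 0001-0, 00010-, 001-01, 0010-1, 1-1111
Prime implicants: -00011, -00100, 00-011, 00-101, 0001-0, 00010-, 001-01, 0010-1, 011100, 1-1111, 110001, 110110
PI chart (minterm → PIs covering it):
  3 | -00011,00-011
  6 | 0001-0  (sole → essential)
  9 | 001-01,0010-1
  11 | 00-011,0010-1
  13 | 00-101,001-01
  35 | -00011  (sole → essential)
  36 | -00100  (sole → essential)
  47 | 1-1111  (sole → essential)
  49 | 110001  (sole → essential)
  54 | 110110  (sole → essential)
  63 | 1-1111  (sole → essential)
Essential prime implicants: -00011, -00100, 0001-0, 1-1111, 110001, 110110

YES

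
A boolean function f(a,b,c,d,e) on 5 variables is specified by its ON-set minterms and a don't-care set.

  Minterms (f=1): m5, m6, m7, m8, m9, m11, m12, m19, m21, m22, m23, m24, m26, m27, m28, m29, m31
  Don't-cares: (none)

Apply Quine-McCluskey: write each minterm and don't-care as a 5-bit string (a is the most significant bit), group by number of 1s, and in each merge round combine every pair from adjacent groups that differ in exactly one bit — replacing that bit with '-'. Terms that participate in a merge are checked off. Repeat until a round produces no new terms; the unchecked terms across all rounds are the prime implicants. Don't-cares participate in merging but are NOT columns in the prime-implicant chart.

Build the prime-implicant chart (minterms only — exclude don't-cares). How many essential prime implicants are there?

4

Round 0: 00101✓ 00110✓ 00111✓ 01000✓ 01001✓ 01011✓ 01100✓ 10011✓ 10101✓ 10110✓ 10111✓ 11000✓ 11010✓ 11011✓ 11100✓ 11101✓ 11111✓
Round 1: -0101✓ -0110✓ -0111✓ -1000✓ -1011 -1100✓ 001-1✓ 0011-✓ 01-00✓ 010-1 0100- 1-011✓ 1-101✓ 1-111✓ 10-11✓ 101-1✓ 1011-✓ 11-00✓ 11-11✓ 110-0 1101- 111-1✓ 1110-
Round 2: -01-1 -011- -1-00 1--11 1-1-1
PIs = {-01-1, -011-, -1-00, -1011, 010-1, 0100-, 1--11, 1-1-1, 110-0, 1101-, 1110-}
Coverage chart:
  m5: -01-1 ←essential
  m6: -011- ←essential
  m7: -01-1,-011-
  m8: -1-00,0100-
  m9: 010-1,0100-
  m11: -1011,010-1
  m12: -1-00 ←essential
  m19: 1--11 ←essential
  m21: -01-1,1-1-1
  m22: -011- ←essential
  m23: -01-1,-011-,1--11,1-1-1
  m24: -1-00,110-0
  m26: 110-0,1101-
  m27: -1011,1--11,1101-
  m28: -1-00,1110-
  m29: 1-1-1,1110-
  m31: 1--11,1-1-1
Essential: -01-1, -011-, -1-00, 1--11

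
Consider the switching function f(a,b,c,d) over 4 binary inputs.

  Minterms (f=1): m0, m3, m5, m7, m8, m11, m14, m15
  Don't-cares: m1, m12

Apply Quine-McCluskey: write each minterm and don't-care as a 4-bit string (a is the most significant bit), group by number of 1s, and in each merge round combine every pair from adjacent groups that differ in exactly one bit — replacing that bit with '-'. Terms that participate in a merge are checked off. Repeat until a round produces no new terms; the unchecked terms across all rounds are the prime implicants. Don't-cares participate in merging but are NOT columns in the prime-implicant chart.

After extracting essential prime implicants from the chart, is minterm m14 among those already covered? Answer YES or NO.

NO

[col 0] 0000*, 0001*, 0011*, 0101*, 0111*, 1000*, 1011*, 1100*, 1110*, 1111*
[col 1] -000, -011*, -111*, 0-01*, 0-11*, 00-1*, 000-, 01-1*, 1-00, 1-11*, 11-0, 111-
[col 2] --11, 0--1
Prime implicants: --11, -000, 0--1, 000-, 1-00, 11-0, 111-
PI chart (minterm → PIs covering it):
  0 | -000,000-
  3 | --11,0--1
  5 | 0--1  (sole → essential)
  7 | --11,0--1
  8 | -000,1-00
  11 | --11  (sole → essential)
  14 | 11-0,111-
  15 | --11,111-
Essential prime implicants: --11, 0--1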